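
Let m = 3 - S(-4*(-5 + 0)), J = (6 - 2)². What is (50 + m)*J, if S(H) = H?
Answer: 528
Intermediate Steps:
J = 16 (J = 4² = 16)
m = -17 (m = 3 - (-4)*(-5 + 0) = 3 - (-4)*(-5) = 3 - 1*20 = 3 - 20 = -17)
(50 + m)*J = (50 - 17)*16 = 33*16 = 528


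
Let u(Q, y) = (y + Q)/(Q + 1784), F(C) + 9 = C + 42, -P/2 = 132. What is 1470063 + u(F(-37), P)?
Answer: 654177968/445 ≈ 1.4701e+6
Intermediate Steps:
P = -264 (P = -2*132 = -264)
F(C) = 33 + C (F(C) = -9 + (C + 42) = -9 + (42 + C) = 33 + C)
u(Q, y) = (Q + y)/(1784 + Q)
1470063 + u(F(-37), P) = 1470063 + ((33 - 37) - 264)/(1784 + (33 - 37)) = 1470063 + (-4 - 264)/(1784 - 4) = 1470063 - 268/1780 = 1470063 + (1/1780)*(-268) = 1470063 - 67/445 = 654177968/445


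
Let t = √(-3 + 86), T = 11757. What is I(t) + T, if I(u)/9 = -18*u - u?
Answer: 11757 - 171*√83 ≈ 10199.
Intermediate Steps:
t = √83 ≈ 9.1104
I(u) = -171*u (I(u) = 9*(-18*u - u) = 9*(-19*u) = -171*u)
I(t) + T = -171*√83 + 11757 = 11757 - 171*√83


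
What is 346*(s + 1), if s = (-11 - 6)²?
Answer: 100340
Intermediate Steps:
s = 289 (s = (-17)² = 289)
346*(s + 1) = 346*(289 + 1) = 346*290 = 100340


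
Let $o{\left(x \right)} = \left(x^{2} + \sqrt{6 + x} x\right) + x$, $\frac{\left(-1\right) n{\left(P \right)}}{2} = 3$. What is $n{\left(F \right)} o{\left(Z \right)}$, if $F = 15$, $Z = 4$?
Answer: $-120 - 24 \sqrt{10} \approx -195.89$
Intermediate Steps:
$n{\left(P \right)} = -6$ ($n{\left(P \right)} = \left(-2\right) 3 = -6$)
$o{\left(x \right)} = x + x^{2} + x \sqrt{6 + x}$ ($o{\left(x \right)} = \left(x^{2} + x \sqrt{6 + x}\right) + x = x + x^{2} + x \sqrt{6 + x}$)
$n{\left(F \right)} o{\left(Z \right)} = - 6 \cdot 4 \left(1 + 4 + \sqrt{6 + 4}\right) = - 6 \cdot 4 \left(1 + 4 + \sqrt{10}\right) = - 6 \cdot 4 \left(5 + \sqrt{10}\right) = - 6 \left(20 + 4 \sqrt{10}\right) = -120 - 24 \sqrt{10}$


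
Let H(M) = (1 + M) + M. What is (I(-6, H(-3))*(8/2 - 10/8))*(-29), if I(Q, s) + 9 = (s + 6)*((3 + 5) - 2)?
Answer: 957/4 ≈ 239.25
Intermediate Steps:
H(M) = 1 + 2*M
I(Q, s) = 27 + 6*s (I(Q, s) = -9 + (s + 6)*((3 + 5) - 2) = -9 + (6 + s)*(8 - 2) = -9 + (6 + s)*6 = -9 + (36 + 6*s) = 27 + 6*s)
(I(-6, H(-3))*(8/2 - 10/8))*(-29) = ((27 + 6*(1 + 2*(-3)))*(8/2 - 10/8))*(-29) = ((27 + 6*(1 - 6))*(8*(1/2) - 10*1/8))*(-29) = ((27 + 6*(-5))*(4 - 5/4))*(-29) = ((27 - 30)*(11/4))*(-29) = -3*11/4*(-29) = -33/4*(-29) = 957/4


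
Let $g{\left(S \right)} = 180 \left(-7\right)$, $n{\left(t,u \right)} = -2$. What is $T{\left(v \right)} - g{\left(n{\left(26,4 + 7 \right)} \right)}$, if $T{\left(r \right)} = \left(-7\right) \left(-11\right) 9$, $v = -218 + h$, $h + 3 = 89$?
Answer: $1953$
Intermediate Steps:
$h = 86$ ($h = -3 + 89 = 86$)
$g{\left(S \right)} = -1260$
$v = -132$ ($v = -218 + 86 = -132$)
$T{\left(r \right)} = 693$ ($T{\left(r \right)} = 77 \cdot 9 = 693$)
$T{\left(v \right)} - g{\left(n{\left(26,4 + 7 \right)} \right)} = 693 - -1260 = 693 + 1260 = 1953$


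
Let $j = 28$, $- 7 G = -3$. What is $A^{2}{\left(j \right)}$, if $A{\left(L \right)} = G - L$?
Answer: $\frac{37249}{49} \approx 760.18$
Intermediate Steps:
$G = \frac{3}{7}$ ($G = \left(- \frac{1}{7}\right) \left(-3\right) = \frac{3}{7} \approx 0.42857$)
$A{\left(L \right)} = \frac{3}{7} - L$
$A^{2}{\left(j \right)} = \left(\frac{3}{7} - 28\right)^{2} = \left(- \frac{193}{7}\right)^{2} = \frac{37249}{49}$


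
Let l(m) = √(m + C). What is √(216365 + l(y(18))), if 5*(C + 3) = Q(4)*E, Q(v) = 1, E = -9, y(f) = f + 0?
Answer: √(5409125 + 5*√330)/5 ≈ 465.15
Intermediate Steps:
y(f) = f
C = -24/5 (C = -3 + (1*(-9))/5 = -3 + (⅕)*(-9) = -3 - 9/5 = -24/5 ≈ -4.8000)
l(m) = √(-24/5 + m) (l(m) = √(m - 24/5) = √(-24/5 + m))
√(216365 + l(y(18))) = √(216365 + √(-120 + 25*18)/5) = √(216365 + √(-120 + 450)/5) = √(216365 + √330/5)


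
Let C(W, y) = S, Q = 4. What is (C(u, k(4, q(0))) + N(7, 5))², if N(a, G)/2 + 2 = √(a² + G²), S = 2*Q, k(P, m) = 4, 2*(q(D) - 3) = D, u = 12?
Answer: 312 + 16*√74 ≈ 449.64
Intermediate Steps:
q(D) = 3 + D/2
S = 8 (S = 2*4 = 8)
C(W, y) = 8
N(a, G) = -4 + 2*√(G² + a²) (N(a, G) = -4 + 2*√(a² + G²) = -4 + 2*√(G² + a²))
(C(u, k(4, q(0))) + N(7, 5))² = (8 + (-4 + 2*√(5² + 7²)))² = (8 + (-4 + 2*√(25 + 49)))² = (8 + (-4 + 2*√74))² = (4 + 2*√74)²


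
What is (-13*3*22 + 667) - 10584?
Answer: -10775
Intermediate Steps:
(-13*3*22 + 667) - 10584 = (-39*22 + 667) - 10584 = (-858 + 667) - 10584 = -191 - 10584 = -10775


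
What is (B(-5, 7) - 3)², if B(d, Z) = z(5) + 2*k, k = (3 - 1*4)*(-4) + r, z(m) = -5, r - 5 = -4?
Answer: 4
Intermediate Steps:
r = 1 (r = 5 - 4 = 1)
k = 5 (k = (3 - 1*4)*(-4) + 1 = (3 - 4)*(-4) + 1 = -1*(-4) + 1 = 4 + 1 = 5)
B(d, Z) = 5 (B(d, Z) = -5 + 2*5 = -5 + 10 = 5)
(B(-5, 7) - 3)² = (5 - 3)² = 2² = 4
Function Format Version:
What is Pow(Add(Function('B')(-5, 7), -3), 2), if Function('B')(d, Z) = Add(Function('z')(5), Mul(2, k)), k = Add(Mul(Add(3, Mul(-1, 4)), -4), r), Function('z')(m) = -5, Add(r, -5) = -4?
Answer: 4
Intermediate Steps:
r = 1 (r = Add(5, -4) = 1)
k = 5 (k = Add(Mul(Add(3, Mul(-1, 4)), -4), 1) = Add(Mul(Add(3, -4), -4), 1) = Add(Mul(-1, -4), 1) = Add(4, 1) = 5)
Function('B')(d, Z) = 5 (Function('B')(d, Z) = Add(-5, Mul(2, 5)) = Add(-5, 10) = 5)
Pow(Add(Function('B')(-5, 7), -3), 2) = Pow(Add(5, -3), 2) = Pow(2, 2) = 4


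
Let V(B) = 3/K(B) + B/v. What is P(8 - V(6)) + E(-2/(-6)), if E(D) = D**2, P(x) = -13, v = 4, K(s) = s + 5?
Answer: -116/9 ≈ -12.889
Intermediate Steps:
K(s) = 5 + s
V(B) = 3/(5 + B) + B/4
P(8 - V(6)) + E(-2/(-6)) = -13 + (-2/(-6))**2 = -13 + (-2*(-1/6))**2 = -13 + (1/3)**2 = -13 + 1/9 = -116/9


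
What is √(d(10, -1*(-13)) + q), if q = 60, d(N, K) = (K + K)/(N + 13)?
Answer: √32338/23 ≈ 7.8186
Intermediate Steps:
d(N, K) = 2*K/(13 + N) (d(N, K) = (2*K)/(13 + N) = 2*K/(13 + N))
√(d(10, -1*(-13)) + q) = √(2*(-1*(-13))/(13 + 10) + 60) = √(2*13/23 + 60) = √(2*13*(1/23) + 60) = √(26/23 + 60) = √(1406/23) = √32338/23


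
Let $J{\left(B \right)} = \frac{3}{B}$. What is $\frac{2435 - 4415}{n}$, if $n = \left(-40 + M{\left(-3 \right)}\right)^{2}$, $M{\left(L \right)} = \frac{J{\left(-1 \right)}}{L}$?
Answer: $- \frac{220}{169} \approx -1.3018$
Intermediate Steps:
$M{\left(L \right)} = - \frac{3}{L}$ ($M{\left(L \right)} = \frac{3 \frac{1}{-1}}{L} = \frac{3 \left(-1\right)}{L} = - \frac{3}{L}$)
$n = 1521$ ($n = \left(-40 - \frac{3}{-3}\right)^{2} = \left(-40 - -1\right)^{2} = \left(-40 + 1\right)^{2} = \left(-39\right)^{2} = 1521$)
$\frac{2435 - 4415}{n} = \frac{2435 - 4415}{1521} = \left(-1980\right) \frac{1}{1521} = - \frac{220}{169}$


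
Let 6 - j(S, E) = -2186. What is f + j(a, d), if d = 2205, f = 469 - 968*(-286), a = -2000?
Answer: 279509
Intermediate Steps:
f = 277317 (f = 469 + 276848 = 277317)
j(S, E) = 2192 (j(S, E) = 6 - 1*(-2186) = 6 + 2186 = 2192)
f + j(a, d) = 277317 + 2192 = 279509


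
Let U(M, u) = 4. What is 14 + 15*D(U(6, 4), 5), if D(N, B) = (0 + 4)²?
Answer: 254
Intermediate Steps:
D(N, B) = 16 (D(N, B) = 4² = 16)
14 + 15*D(U(6, 4), 5) = 14 + 15*16 = 14 + 240 = 254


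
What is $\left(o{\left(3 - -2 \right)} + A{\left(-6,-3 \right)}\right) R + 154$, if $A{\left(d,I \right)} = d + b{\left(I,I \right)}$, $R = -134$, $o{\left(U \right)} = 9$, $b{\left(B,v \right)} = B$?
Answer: $154$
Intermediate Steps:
$A{\left(d,I \right)} = I + d$ ($A{\left(d,I \right)} = d + I = I + d$)
$\left(o{\left(3 - -2 \right)} + A{\left(-6,-3 \right)}\right) R + 154 = \left(9 - 9\right) \left(-134\right) + 154 = 0 \left(-134\right) + 154 = 0 + 154 = 154$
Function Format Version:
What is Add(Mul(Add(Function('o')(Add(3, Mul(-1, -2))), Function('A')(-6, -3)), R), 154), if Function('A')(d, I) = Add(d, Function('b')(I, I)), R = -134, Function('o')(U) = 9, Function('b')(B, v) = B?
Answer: 154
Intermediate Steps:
Function('A')(d, I) = Add(I, d) (Function('A')(d, I) = Add(d, I) = Add(I, d))
Add(Mul(Add(Function('o')(Add(3, Mul(-1, -2))), Function('A')(-6, -3)), R), 154) = Add(Mul(Add(9, Add(-3, -6)), -134), 154) = Add(Mul(Add(9, -9), -134), 154) = Add(Mul(0, -134), 154) = Add(0, 154) = 154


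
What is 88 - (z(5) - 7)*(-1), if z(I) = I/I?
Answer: 82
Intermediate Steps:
z(I) = 1
88 - (z(5) - 7)*(-1) = 88 - (1 - 7)*(-1) = 88 - (-6)*(-1) = 88 - 1*6 = 88 - 6 = 82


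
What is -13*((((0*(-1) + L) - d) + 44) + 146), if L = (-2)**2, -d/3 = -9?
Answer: -2171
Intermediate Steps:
d = 27 (d = -3*(-9) = 27)
L = 4
-13*((((0*(-1) + L) - d) + 44) + 146) = -13*((((0*(-1) + 4) - 1*27) + 44) + 146) = -13*((((0 + 4) - 27) + 44) + 146) = -13*(((4 - 27) + 44) + 146) = -13*((-23 + 44) + 146) = -13*(21 + 146) = -13*167 = -2171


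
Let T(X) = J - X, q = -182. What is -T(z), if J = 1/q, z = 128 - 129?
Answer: -181/182 ≈ -0.99451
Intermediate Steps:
z = -1
J = -1/182 (J = 1/(-182) = -1/182 ≈ -0.0054945)
T(X) = -1/182 - X
-T(z) = -(-1/182 - 1*(-1)) = -(-1/182 + 1) = -1*181/182 = -181/182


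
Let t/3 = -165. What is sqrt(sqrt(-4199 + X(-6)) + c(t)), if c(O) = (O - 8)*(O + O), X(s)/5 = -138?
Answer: sqrt(497970 + I*sqrt(4889)) ≈ 705.67 + 0.05*I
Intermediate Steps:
t = -495 (t = 3*(-165) = -495)
X(s) = -690 (X(s) = 5*(-138) = -690)
c(O) = 2*O*(-8 + O) (c(O) = (-8 + O)*(2*O) = 2*O*(-8 + O))
sqrt(sqrt(-4199 + X(-6)) + c(t)) = sqrt(sqrt(-4199 - 690) + 2*(-495)*(-8 - 495)) = sqrt(sqrt(-4889) + 2*(-495)*(-503)) = sqrt(I*sqrt(4889) + 497970) = sqrt(497970 + I*sqrt(4889))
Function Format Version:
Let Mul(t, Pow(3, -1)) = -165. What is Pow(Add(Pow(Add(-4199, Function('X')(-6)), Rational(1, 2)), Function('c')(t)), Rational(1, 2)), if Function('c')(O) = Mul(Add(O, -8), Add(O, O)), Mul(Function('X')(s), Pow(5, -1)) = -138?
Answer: Pow(Add(497970, Mul(I, Pow(4889, Rational(1, 2)))), Rational(1, 2)) ≈ Add(705.67, Mul(0.050, I))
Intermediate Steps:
t = -495 (t = Mul(3, -165) = -495)
Function('X')(s) = -690 (Function('X')(s) = Mul(5, -138) = -690)
Function('c')(O) = Mul(2, O, Add(-8, O)) (Function('c')(O) = Mul(Add(-8, O), Mul(2, O)) = Mul(2, O, Add(-8, O)))
Pow(Add(Pow(Add(-4199, Function('X')(-6)), Rational(1, 2)), Function('c')(t)), Rational(1, 2)) = Pow(Add(Pow(Add(-4199, -690), Rational(1, 2)), Mul(2, -495, Add(-8, -495))), Rational(1, 2)) = Pow(Add(Pow(-4889, Rational(1, 2)), Mul(2, -495, -503)), Rational(1, 2)) = Pow(Add(Mul(I, Pow(4889, Rational(1, 2))), 497970), Rational(1, 2)) = Pow(Add(497970, Mul(I, Pow(4889, Rational(1, 2)))), Rational(1, 2))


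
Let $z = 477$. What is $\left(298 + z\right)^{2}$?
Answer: $600625$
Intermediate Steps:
$\left(298 + z\right)^{2} = \left(298 + 477\right)^{2} = 775^{2} = 600625$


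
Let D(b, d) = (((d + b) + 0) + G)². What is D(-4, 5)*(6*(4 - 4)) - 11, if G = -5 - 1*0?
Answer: -11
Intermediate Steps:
G = -5 (G = -5 + 0 = -5)
D(b, d) = (-5 + b + d)² (D(b, d) = (((d + b) + 0) - 5)² = (((b + d) + 0) - 5)² = ((b + d) - 5)² = (-5 + b + d)²)
D(-4, 5)*(6*(4 - 4)) - 11 = (-5 - 4 + 5)²*(6*(4 - 4)) - 11 = (-4)²*(6*0) - 11 = 16*0 - 11 = 0 - 11 = -11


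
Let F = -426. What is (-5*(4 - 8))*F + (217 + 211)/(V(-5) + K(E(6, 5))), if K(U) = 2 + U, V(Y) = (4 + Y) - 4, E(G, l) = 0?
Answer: -25988/3 ≈ -8662.7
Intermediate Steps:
V(Y) = Y
(-5*(4 - 8))*F + (217 + 211)/(V(-5) + K(E(6, 5))) = -5*(4 - 8)*(-426) + (217 + 211)/(-5 + (2 + 0)) = -5*(-4)*(-426) + 428/(-5 + 2) = 20*(-426) + 428/(-3) = -8520 + 428*(-1/3) = -8520 - 428/3 = -25988/3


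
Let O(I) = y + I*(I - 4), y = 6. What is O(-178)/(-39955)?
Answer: -32402/39955 ≈ -0.81096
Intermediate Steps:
O(I) = 6 + I*(-4 + I) (O(I) = 6 + I*(I - 4) = 6 + I*(-4 + I))
O(-178)/(-39955) = (6 + (-178)**2 - 4*(-178))/(-39955) = (6 + 31684 + 712)*(-1/39955) = 32402*(-1/39955) = -32402/39955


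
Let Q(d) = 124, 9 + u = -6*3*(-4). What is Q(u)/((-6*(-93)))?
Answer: 2/9 ≈ 0.22222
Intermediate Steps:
u = 63 (u = -9 - 6*3*(-4) = -9 - 18*(-4) = -9 + 72 = 63)
Q(u)/((-6*(-93))) = 124/((-6*(-93))) = 124/558 = 124*(1/558) = 2/9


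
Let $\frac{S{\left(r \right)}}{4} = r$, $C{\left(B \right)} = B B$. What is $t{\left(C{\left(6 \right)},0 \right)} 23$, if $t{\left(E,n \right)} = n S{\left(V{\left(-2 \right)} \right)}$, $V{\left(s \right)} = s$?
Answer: $0$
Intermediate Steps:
$C{\left(B \right)} = B^{2}$
$S{\left(r \right)} = 4 r$
$t{\left(E,n \right)} = - 8 n$ ($t{\left(E,n \right)} = n 4 \left(-2\right) = n \left(-8\right) = - 8 n$)
$t{\left(C{\left(6 \right)},0 \right)} 23 = \left(-8\right) 0 \cdot 23 = 0 \cdot 23 = 0$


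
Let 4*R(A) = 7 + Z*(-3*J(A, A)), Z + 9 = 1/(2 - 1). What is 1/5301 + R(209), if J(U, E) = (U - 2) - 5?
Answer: 25736359/21204 ≈ 1213.8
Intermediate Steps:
J(U, E) = -7 + U (J(U, E) = (-2 + U) - 5 = -7 + U)
Z = -8 (Z = -9 + 1/(2 - 1) = -9 + 1/1 = -9 + 1 = -8)
R(A) = -161/4 + 6*A (R(A) = (7 - (-24)*(-7 + A))/4 = (7 - 8*(21 - 3*A))/4 = (7 + (-168 + 24*A))/4 = (-161 + 24*A)/4 = -161/4 + 6*A)
1/5301 + R(209) = 1/5301 + (-161/4 + 6*209) = 1/5301 + (-161/4 + 1254) = 1/5301 + 4855/4 = 25736359/21204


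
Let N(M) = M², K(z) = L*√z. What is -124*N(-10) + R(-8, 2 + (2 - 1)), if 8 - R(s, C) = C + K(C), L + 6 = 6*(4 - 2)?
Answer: -12395 - 6*√3 ≈ -12405.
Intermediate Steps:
L = 6 (L = -6 + 6*(4 - 2) = -6 + 6*2 = -6 + 12 = 6)
K(z) = 6*√z
R(s, C) = 8 - C - 6*√C (R(s, C) = 8 - (C + 6*√C) = 8 + (-C - 6*√C) = 8 - C - 6*√C)
-124*N(-10) + R(-8, 2 + (2 - 1)) = -124*(-10)² + (8 - (2 + (2 - 1)) - 6*√(2 + (2 - 1))) = -124*100 + (8 - (2 + 1) - 6*√(2 + 1)) = -12400 + (8 - 1*3 - 6*√3) = -12400 + (8 - 3 - 6*√3) = -12400 + (5 - 6*√3) = -12395 - 6*√3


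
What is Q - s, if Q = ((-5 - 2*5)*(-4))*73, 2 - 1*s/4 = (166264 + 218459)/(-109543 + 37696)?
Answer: 11576896/2661 ≈ 4350.6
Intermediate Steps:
s = 78284/2661 (s = 8 - 4*(166264 + 218459)/(-109543 + 37696) = 8 - 1538892/(-71847) = 8 - 1538892*(-1)/71847 = 8 - 4*(-14249/2661) = 8 + 56996/2661 = 78284/2661 ≈ 29.419)
Q = 4380 (Q = ((-5 - 10)*(-4))*73 = -15*(-4)*73 = 60*73 = 4380)
Q - s = 4380 - 1*78284/2661 = 4380 - 78284/2661 = 11576896/2661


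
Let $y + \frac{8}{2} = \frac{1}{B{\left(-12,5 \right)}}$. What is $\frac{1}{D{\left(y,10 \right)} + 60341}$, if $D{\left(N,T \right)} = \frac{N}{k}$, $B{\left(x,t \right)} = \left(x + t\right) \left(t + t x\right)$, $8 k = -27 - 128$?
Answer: $\frac{59675}{3600861487} \approx 1.6572 \cdot 10^{-5}$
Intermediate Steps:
$k = - \frac{155}{8}$ ($k = \frac{-27 - 128}{8} = \frac{1}{8} \left(-155\right) = - \frac{155}{8} \approx -19.375$)
$B{\left(x,t \right)} = \left(t + x\right) \left(t + t x\right)$
$y = - \frac{1539}{385}$ ($y = -4 + \frac{1}{5 \left(5 - 12 + \left(-12\right)^{2} + 5 \left(-12\right)\right)} = -4 + \frac{1}{5 \left(5 - 12 + 144 - 60\right)} = -4 + \frac{1}{5 \cdot 77} = -4 + \frac{1}{385} = - \frac{1539}{385} \approx -3.9974$)
$D{\left(N,T \right)} = - \frac{8 N}{155}$ ($D{\left(N,T \right)} = \frac{N}{- \frac{155}{8}} = N \left(- \frac{8}{155}\right) = - \frac{8 N}{155}$)
$\frac{1}{D{\left(y,10 \right)} + 60341} = \frac{1}{\left(- \frac{8}{155}\right) \left(- \frac{1539}{385}\right) + 60341} = \frac{1}{\frac{12312}{59675} + 60341} = \frac{1}{\frac{3600861487}{59675}} = \frac{59675}{3600861487}$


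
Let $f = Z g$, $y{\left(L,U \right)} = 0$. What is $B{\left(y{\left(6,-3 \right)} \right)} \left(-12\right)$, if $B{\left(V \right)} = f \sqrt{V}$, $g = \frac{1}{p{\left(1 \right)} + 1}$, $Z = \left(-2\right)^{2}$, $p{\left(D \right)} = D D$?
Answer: $0$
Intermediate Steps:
$p{\left(D \right)} = D^{2}$
$Z = 4$
$g = \frac{1}{2}$ ($g = \frac{1}{1^{2} + 1} = \frac{1}{1 + 1} = \frac{1}{2} \approx 0.5$)
$f = 2$ ($f = 4 \cdot \frac{1}{2} = 2$)
$B{\left(V \right)} = 2 \sqrt{V}$
$B{\left(y{\left(6,-3 \right)} \right)} \left(-12\right) = 2 \sqrt{0} \left(-12\right) = 2 \cdot 0 \left(-12\right) = 0 \left(-12\right) = 0$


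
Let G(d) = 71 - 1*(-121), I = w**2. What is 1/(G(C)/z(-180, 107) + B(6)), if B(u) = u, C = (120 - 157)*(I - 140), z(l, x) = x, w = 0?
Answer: 107/834 ≈ 0.12830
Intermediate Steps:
I = 0 (I = 0**2 = 0)
C = 5180 (C = (120 - 157)*(0 - 140) = -37*(-140) = 5180)
G(d) = 192 (G(d) = 71 + 121 = 192)
1/(G(C)/z(-180, 107) + B(6)) = 1/(192/107 + 6) = 1/(834/107) = 107/834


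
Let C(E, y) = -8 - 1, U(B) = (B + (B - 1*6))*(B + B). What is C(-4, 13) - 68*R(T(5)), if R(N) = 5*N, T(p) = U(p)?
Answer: -13609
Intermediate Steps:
U(B) = 2*B*(-6 + 2*B) (U(B) = (B + (B - 6))*(2*B) = (B + (-6 + B))*(2*B) = (-6 + 2*B)*(2*B) = 2*B*(-6 + 2*B))
C(E, y) = -9
T(p) = 4*p*(-3 + p)
C(-4, 13) - 68*R(T(5)) = -9 - 340*4*5*(-3 + 5) = -9 - 340*4*5*2 = -9 - 340*40 = -9 - 68*200 = -9 - 13600 = -13609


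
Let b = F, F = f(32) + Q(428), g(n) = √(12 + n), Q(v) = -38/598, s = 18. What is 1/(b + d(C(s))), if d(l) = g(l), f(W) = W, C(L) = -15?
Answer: 951717/30483868 - 89401*I*√3/91451604 ≈ 0.03122 - 0.0016932*I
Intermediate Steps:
Q(v) = -19/299 (Q(v) = -38*1/598 = -19/299)
F = 9549/299 (F = 32 - 19/299 = 9549/299 ≈ 31.936)
d(l) = √(12 + l)
b = 9549/299 ≈ 31.936
1/(b + d(C(s))) = 1/(9549/299 + √(12 - 15)) = 1/(9549/299 + √(-3)) = 1/(9549/299 + I*√3)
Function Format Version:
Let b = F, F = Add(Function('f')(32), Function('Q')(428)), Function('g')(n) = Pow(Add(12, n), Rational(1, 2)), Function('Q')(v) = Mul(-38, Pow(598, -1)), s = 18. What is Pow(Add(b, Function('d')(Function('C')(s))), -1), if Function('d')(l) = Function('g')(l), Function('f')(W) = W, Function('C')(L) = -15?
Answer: Add(Rational(951717, 30483868), Mul(Rational(-89401, 91451604), I, Pow(3, Rational(1, 2)))) ≈ Add(0.031220, Mul(-0.0016932, I))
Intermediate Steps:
Function('Q')(v) = Rational(-19, 299) (Function('Q')(v) = Mul(-38, Rational(1, 598)) = Rational(-19, 299))
F = Rational(9549, 299) (F = Add(32, Rational(-19, 299)) = Rational(9549, 299) ≈ 31.936)
Function('d')(l) = Pow(Add(12, l), Rational(1, 2))
b = Rational(9549, 299) ≈ 31.936
Pow(Add(b, Function('d')(Function('C')(s))), -1) = Pow(Add(Rational(9549, 299), Pow(Add(12, -15), Rational(1, 2))), -1) = Pow(Add(Rational(9549, 299), Pow(-3, Rational(1, 2))), -1) = Pow(Add(Rational(9549, 299), Mul(I, Pow(3, Rational(1, 2)))), -1)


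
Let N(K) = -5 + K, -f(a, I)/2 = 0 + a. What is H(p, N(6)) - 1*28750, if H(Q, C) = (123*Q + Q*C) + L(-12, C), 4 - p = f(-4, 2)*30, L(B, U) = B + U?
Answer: -58025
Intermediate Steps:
f(a, I) = -2*a (f(a, I) = -2*(0 + a) = -2*a)
p = -236 (p = 4 - (-2*(-4))*30 = 4 - 8*30 = 4 - 1*240 = 4 - 240 = -236)
H(Q, C) = -12 + C + 123*Q + C*Q (H(Q, C) = (123*Q + Q*C) + (-12 + C) = (123*Q + C*Q) + (-12 + C) = -12 + C + 123*Q + C*Q)
H(p, N(6)) - 1*28750 = (-12 + (-5 + 6) + 123*(-236) + (-5 + 6)*(-236)) - 1*28750 = (-12 + 1 - 29028 + 1*(-236)) - 28750 = (-12 + 1 - 29028 - 236) - 28750 = -29275 - 28750 = -58025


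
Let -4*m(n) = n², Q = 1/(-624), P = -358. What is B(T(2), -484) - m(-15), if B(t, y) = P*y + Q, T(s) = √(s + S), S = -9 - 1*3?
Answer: 108156827/624 ≈ 1.7333e+5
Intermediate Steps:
Q = -1/624 ≈ -0.0016026
S = -12 (S = -9 - 3 = -12)
m(n) = -n²/4
T(s) = √(-12 + s) (T(s) = √(s - 12) = √(-12 + s))
B(t, y) = -1/624 - 358*y (B(t, y) = -358*y - 1/624 = -1/624 - 358*y)
B(T(2), -484) - m(-15) = (-1/624 - 358*(-484)) - (-1)*(-15)²/4 = (-1/624 + 173272) - (-1)*225/4 = 108121727/624 - 1*(-225/4) = 108121727/624 + 225/4 = 108156827/624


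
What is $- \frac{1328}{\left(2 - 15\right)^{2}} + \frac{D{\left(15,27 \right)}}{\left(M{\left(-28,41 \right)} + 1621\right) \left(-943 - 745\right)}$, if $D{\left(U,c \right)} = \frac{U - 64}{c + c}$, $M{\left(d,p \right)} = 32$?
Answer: $- \frac{200095403687}{25463949264} \approx -7.858$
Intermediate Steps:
$D{\left(U,c \right)} = \frac{-64 + U}{2 c}$
$- \frac{1328}{\left(2 - 15\right)^{2}} + \frac{D{\left(15,27 \right)}}{\left(M{\left(-28,41 \right)} + 1621\right) \left(-943 - 745\right)} = - \frac{1328}{\left(2 - 15\right)^{2}} + \frac{\frac{1}{2} \cdot \frac{1}{27} \left(-64 + 15\right)}{\left(32 + 1621\right) \left(-943 - 745\right)} = - \frac{1328}{\left(-13\right)^{2}} + \frac{\frac{1}{2} \cdot \frac{1}{27} \left(-49\right)}{1653 \left(-1688\right)} = - \frac{1328}{169} - \frac{49}{54 \left(-2790264\right)} = \left(-1328\right) \frac{1}{169} - - \frac{49}{150674256} = - \frac{1328}{169} + \frac{49}{150674256} = - \frac{200095403687}{25463949264}$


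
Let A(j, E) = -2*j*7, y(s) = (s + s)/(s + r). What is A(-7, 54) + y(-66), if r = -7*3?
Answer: 2886/29 ≈ 99.517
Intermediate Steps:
r = -21
y(s) = 2*s/(-21 + s) (y(s) = (s + s)/(s - 21) = (2*s)/(-21 + s) = 2*s/(-21 + s))
A(j, E) = -14*j
A(-7, 54) + y(-66) = -14*(-7) + 2*(-66)/(-21 - 66) = 98 + 2*(-66)/(-87) = 98 + 2*(-66)*(-1/87) = 98 + 44/29 = 2886/29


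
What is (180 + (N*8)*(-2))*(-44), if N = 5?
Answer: -4400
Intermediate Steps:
(180 + (N*8)*(-2))*(-44) = (180 + (5*8)*(-2))*(-44) = (180 + 40*(-2))*(-44) = (180 - 80)*(-44) = 100*(-44) = -4400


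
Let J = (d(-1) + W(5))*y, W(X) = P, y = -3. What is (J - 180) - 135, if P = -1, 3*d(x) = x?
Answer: -311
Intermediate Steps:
d(x) = x/3
W(X) = -1
J = 4 (J = ((1/3)*(-1) - 1)*(-3) = (-1/3 - 1)*(-3) = -4/3*(-3) = 4)
(J - 180) - 135 = (4 - 180) - 135 = -176 - 135 = -311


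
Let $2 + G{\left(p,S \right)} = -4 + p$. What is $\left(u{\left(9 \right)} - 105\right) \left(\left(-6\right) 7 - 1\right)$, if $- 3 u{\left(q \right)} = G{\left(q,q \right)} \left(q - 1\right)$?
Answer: $4859$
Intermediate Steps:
$G{\left(p,S \right)} = -6 + p$ ($G{\left(p,S \right)} = -2 + \left(-4 + p\right) = -6 + p$)
$u{\left(q \right)} = - \frac{\left(-1 + q\right) \left(-6 + q\right)}{3}$ ($u{\left(q \right)} = - \frac{\left(-6 + q\right) \left(q - 1\right)}{3} = - \frac{\left(-6 + q\right) \left(-1 + q\right)}{3} = - \frac{\left(-1 + q\right) \left(-6 + q\right)}{3}$)
$\left(u{\left(9 \right)} - 105\right) \left(\left(-6\right) 7 - 1\right) = \left(- \frac{\left(-1 + 9\right) \left(-6 + 9\right)}{3} - 105\right) \left(\left(-6\right) 7 - 1\right) = \left(\left(- \frac{1}{3}\right) 8 \cdot 3 - 105\right) \left(-42 - 1\right) = \left(-8 - 105\right) \left(-43\right) = \left(-113\right) \left(-43\right) = 4859$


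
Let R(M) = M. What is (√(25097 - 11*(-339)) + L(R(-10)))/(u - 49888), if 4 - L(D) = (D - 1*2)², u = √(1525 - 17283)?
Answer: (140 - √28826)/(49888 - I*√15758) ≈ -0.00059698 - 1.5021e-6*I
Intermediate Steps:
u = I*√15758 (u = √(-15758) = I*√15758 ≈ 125.53*I)
L(D) = 4 - (-2 + D)² (L(D) = 4 - (D - 1*2)² = 4 - (D - 2)² = 4 - (-2 + D)²)
(√(25097 - 11*(-339)) + L(R(-10)))/(u - 49888) = (√(25097 - 11*(-339)) - 10*(4 - 1*(-10)))/(I*√15758 - 49888) = (√(25097 + 3729) - 10*(4 + 10))/(-49888 + I*√15758) = (√28826 - 10*14)/(-49888 + I*√15758) = (√28826 - 140)/(-49888 + I*√15758) = (-140 + √28826)/(-49888 + I*√15758)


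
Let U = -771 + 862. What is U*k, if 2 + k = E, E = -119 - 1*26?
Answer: -13377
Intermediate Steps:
U = 91
E = -145 (E = -119 - 26 = -145)
k = -147 (k = -2 - 145 = -147)
U*k = 91*(-147) = -13377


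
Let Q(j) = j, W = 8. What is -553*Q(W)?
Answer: -4424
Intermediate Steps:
-553*Q(W) = -553*8 = -4424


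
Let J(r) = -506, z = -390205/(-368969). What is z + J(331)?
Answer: -186308109/368969 ≈ -504.94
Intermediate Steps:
z = 390205/368969 (z = -390205*(-1/368969) = 390205/368969 ≈ 1.0576)
z + J(331) = 390205/368969 - 506 = -186308109/368969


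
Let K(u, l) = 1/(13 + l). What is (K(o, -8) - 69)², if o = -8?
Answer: 118336/25 ≈ 4733.4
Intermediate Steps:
(K(o, -8) - 69)² = (1/(13 - 8) - 69)² = (1/5 - 69)² = (⅕ - 69)² = (-344/5)² = 118336/25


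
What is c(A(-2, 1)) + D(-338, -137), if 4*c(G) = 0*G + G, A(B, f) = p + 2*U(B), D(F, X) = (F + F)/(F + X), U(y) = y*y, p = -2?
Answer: 2777/950 ≈ 2.9232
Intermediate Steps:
U(y) = y**2
D(F, X) = 2*F/(F + X) (D(F, X) = (2*F)/(F + X) = 2*F/(F + X))
A(B, f) = -2 + 2*B**2
c(G) = G/4 (c(G) = (0*G + G)/4 = (0 + G)/4 = G/4)
c(A(-2, 1)) + D(-338, -137) = (-2 + 2*(-2)**2)/4 + 2*(-338)/(-338 - 137) = (-2 + 2*4)/4 + 2*(-338)/(-475) = (-2 + 8)/4 + 2*(-338)*(-1/475) = (1/4)*6 + 676/475 = 3/2 + 676/475 = 2777/950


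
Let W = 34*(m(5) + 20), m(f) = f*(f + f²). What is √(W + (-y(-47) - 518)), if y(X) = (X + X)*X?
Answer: 2*√211 ≈ 29.052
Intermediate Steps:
y(X) = 2*X² (y(X) = (2*X)*X = 2*X²)
W = 5780 (W = 34*(5²*(1 + 5) + 20) = 34*(25*6 + 20) = 34*(150 + 20) = 34*170 = 5780)
√(W + (-y(-47) - 518)) = √(5780 + (-2*(-47)² - 518)) = √(5780 + (-2*2209 - 518)) = √(5780 + (-1*4418 - 518)) = √(5780 + (-4418 - 518)) = √(5780 - 4936) = √844 = 2*√211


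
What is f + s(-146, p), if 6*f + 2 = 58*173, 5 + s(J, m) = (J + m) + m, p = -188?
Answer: 1145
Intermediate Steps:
s(J, m) = -5 + J + 2*m (s(J, m) = -5 + ((J + m) + m) = -5 + (J + 2*m) = -5 + J + 2*m)
f = 1672 (f = -⅓ + (58*173)/6 = -⅓ + (⅙)*10034 = -⅓ + 5017/3 = 1672)
f + s(-146, p) = 1672 + (-5 - 146 + 2*(-188)) = 1672 + (-5 - 146 - 376) = 1672 - 527 = 1145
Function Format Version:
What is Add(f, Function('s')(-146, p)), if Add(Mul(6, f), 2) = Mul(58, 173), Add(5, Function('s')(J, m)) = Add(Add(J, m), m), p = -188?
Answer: 1145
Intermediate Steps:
Function('s')(J, m) = Add(-5, J, Mul(2, m)) (Function('s')(J, m) = Add(-5, Add(Add(J, m), m)) = Add(-5, Add(J, Mul(2, m))) = Add(-5, J, Mul(2, m)))
f = 1672 (f = Add(Rational(-1, 3), Mul(Rational(1, 6), Mul(58, 173))) = Add(Rational(-1, 3), Mul(Rational(1, 6), 10034)) = Add(Rational(-1, 3), Rational(5017, 3)) = 1672)
Add(f, Function('s')(-146, p)) = Add(1672, Add(-5, -146, Mul(2, -188))) = Add(1672, Add(-5, -146, -376)) = Add(1672, -527) = 1145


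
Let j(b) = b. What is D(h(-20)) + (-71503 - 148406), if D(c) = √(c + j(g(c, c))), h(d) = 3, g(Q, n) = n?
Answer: -219909 + √6 ≈ -2.1991e+5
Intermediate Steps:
D(c) = √2*√c (D(c) = √(c + c) = √(2*c) = √2*√c)
D(h(-20)) + (-71503 - 148406) = √2*√3 + (-71503 - 148406) = √6 - 219909 = -219909 + √6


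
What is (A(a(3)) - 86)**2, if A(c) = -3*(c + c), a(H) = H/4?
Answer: 32761/4 ≈ 8190.3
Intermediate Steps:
a(H) = H/4 (a(H) = H*(1/4) = H/4)
A(c) = -6*c
(A(a(3)) - 86)**2 = (-3*3/2 - 86)**2 = (-6*3/4 - 86)**2 = (-9/2 - 86)**2 = (-181/2)**2 = 32761/4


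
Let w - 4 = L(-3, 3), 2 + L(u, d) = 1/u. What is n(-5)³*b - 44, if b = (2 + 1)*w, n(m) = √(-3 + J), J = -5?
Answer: -44 - 80*I*√2 ≈ -44.0 - 113.14*I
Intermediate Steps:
L(u, d) = -2 + 1/u
w = 5/3 (w = 4 + (-2 + 1/(-3)) = 4 + (-2 - ⅓) = 4 - 7/3 = 5/3 ≈ 1.6667)
n(m) = 2*I*√2 (n(m) = √(-3 - 5) = √(-8) = 2*I*√2)
b = 5 (b = (2 + 1)*(5/3) = 3*(5/3) = 5)
n(-5)³*b - 44 = (2*I*√2)³*5 - 44 = -16*I*√2*5 - 44 = -80*I*√2 - 44 = -44 - 80*I*√2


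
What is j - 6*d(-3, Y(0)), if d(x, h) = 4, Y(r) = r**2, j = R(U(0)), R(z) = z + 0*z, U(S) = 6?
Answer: -18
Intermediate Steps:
R(z) = z (R(z) = z + 0 = z)
j = 6
j - 6*d(-3, Y(0)) = 6 - 6*4 = 6 - 24 = -18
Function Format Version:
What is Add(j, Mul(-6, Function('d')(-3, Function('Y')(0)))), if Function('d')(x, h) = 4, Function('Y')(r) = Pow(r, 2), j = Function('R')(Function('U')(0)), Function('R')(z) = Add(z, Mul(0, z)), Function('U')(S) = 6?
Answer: -18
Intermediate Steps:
Function('R')(z) = z (Function('R')(z) = Add(z, 0) = z)
j = 6
Add(j, Mul(-6, Function('d')(-3, Function('Y')(0)))) = Add(6, Mul(-6, 4)) = Add(6, -24) = -18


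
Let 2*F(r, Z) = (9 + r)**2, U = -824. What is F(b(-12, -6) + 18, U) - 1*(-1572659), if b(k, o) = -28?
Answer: 3145319/2 ≈ 1.5727e+6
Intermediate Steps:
F(r, Z) = (9 + r)**2/2
F(b(-12, -6) + 18, U) - 1*(-1572659) = (9 + (-28 + 18))**2/2 - 1*(-1572659) = (9 - 10)**2/2 + 1572659 = (1/2)*(-1)**2 + 1572659 = (1/2)*1 + 1572659 = 1/2 + 1572659 = 3145319/2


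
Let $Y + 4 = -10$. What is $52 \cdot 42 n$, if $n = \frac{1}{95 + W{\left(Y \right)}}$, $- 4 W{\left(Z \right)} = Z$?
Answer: $\frac{4368}{197} \approx 22.173$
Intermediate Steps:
$Y = -14$ ($Y = -4 - 10 = -14$)
$W{\left(Z \right)} = - \frac{Z}{4}$
$n = \frac{2}{197}$ ($n = \frac{1}{95 - - \frac{7}{2}} = \frac{1}{95 + \frac{7}{2}} = \frac{1}{\frac{197}{2}} = \frac{2}{197} \approx 0.010152$)
$52 \cdot 42 n = 52 \cdot 42 \cdot \frac{2}{197} = 2184 \cdot \frac{2}{197} = \frac{4368}{197}$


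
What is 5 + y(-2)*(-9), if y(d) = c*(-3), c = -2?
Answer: -49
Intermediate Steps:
y(d) = 6 (y(d) = -2*(-3) = 6)
5 + y(-2)*(-9) = 5 + 6*(-9) = 5 - 54 = -49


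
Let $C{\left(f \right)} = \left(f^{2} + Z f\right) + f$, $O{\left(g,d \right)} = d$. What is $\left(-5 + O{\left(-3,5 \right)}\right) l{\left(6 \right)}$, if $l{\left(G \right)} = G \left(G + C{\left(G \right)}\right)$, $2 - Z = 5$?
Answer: $0$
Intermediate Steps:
$Z = -3$ ($Z = 2 - 5 = -3$)
$C{\left(f \right)} = f^{2} - 2 f$ ($C{\left(f \right)} = \left(f^{2} - 3 f\right) + f = f^{2} - 2 f$)
$l{\left(G \right)} = G \left(G + G \left(-2 + G\right)\right)$
$\left(-5 + O{\left(-3,5 \right)}\right) l{\left(6 \right)} = \left(-5 + 5\right) 6^{2} \left(-1 + 6\right) = 0 \cdot 36 \cdot 5 = 0 \cdot 180 = 0$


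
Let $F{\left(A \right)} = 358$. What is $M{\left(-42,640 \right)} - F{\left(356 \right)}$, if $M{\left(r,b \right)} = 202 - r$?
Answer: $-114$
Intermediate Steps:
$M{\left(-42,640 \right)} - F{\left(356 \right)} = \left(202 - -42\right) - 358 = \left(202 + 42\right) - 358 = 244 - 358 = -114$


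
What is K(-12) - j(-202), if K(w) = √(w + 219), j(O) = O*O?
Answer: -40804 + 3*√23 ≈ -40790.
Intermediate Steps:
j(O) = O²
K(w) = √(219 + w)
K(-12) - j(-202) = √(219 - 12) - 1*(-202)² = √207 - 1*40804 = 3*√23 - 40804 = -40804 + 3*√23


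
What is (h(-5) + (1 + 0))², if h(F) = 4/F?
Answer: 1/25 ≈ 0.040000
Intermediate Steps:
(h(-5) + (1 + 0))² = (4/(-5) + (1 + 0))² = (4*(-⅕) + 1)² = (-⅘ + 1)² = (⅕)² = 1/25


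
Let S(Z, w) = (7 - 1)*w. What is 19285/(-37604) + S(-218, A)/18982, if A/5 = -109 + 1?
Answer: -34850345/50985652 ≈ -0.68353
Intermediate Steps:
A = -540 (A = 5*(-109 + 1) = 5*(-108) = -540)
S(Z, w) = 6*w
19285/(-37604) + S(-218, A)/18982 = 19285/(-37604) + (6*(-540))/18982 = 19285*(-1/37604) - 3240*1/18982 = -2755/5372 - 1620/9491 = -34850345/50985652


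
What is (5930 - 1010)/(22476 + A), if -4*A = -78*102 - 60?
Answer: 41/204 ≈ 0.20098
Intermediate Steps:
A = 2004 (A = -(-78*102 - 60)/4 = -(-7956 - 60)/4 = -¼*(-8016) = 2004)
(5930 - 1010)/(22476 + A) = (5930 - 1010)/(22476 + 2004) = 4920/24480 = 4920*(1/24480) = 41/204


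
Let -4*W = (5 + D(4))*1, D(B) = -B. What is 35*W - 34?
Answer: -171/4 ≈ -42.750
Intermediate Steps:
W = -¼ (W = -(5 - 1*4)/4 = -(5 - 4)/4 = -1/4 = -¼*1 = -¼ ≈ -0.25000)
35*W - 34 = 35*(-¼) - 34 = -35/4 - 34 = -171/4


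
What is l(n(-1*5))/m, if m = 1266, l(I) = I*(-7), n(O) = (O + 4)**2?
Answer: -7/1266 ≈ -0.0055292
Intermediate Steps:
n(O) = (4 + O)**2
l(I) = -7*I
l(n(-1*5))/m = -7*(4 - 1*5)**2/1266 = -7*(4 - 5)**2*(1/1266) = -7*(-1)**2*(1/1266) = -7*1*(1/1266) = -7*1/1266 = -7/1266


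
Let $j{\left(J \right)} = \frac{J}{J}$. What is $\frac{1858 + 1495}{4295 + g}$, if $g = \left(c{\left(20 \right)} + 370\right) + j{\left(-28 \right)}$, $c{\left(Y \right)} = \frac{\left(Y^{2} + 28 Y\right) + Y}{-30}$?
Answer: $\frac{10059}{13900} \approx 0.72367$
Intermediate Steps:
$c{\left(Y \right)} = - \frac{29 Y}{30} - \frac{Y^{2}}{30}$ ($c{\left(Y \right)} = \left(Y^{2} + 29 Y\right) \left(- \frac{1}{30}\right) = - \frac{29 Y}{30} - \frac{Y^{2}}{30}$)
$j{\left(J \right)} = 1$
$g = \frac{1015}{3}$ ($g = \left(\left(- \frac{1}{30}\right) 20 \left(29 + 20\right) + 370\right) + 1 = \left(\left(- \frac{1}{30}\right) 20 \cdot 49 + 370\right) + 1 = \left(- \frac{98}{3} + 370\right) + 1 = \frac{1012}{3} + 1 = \frac{1015}{3} \approx 338.33$)
$\frac{1858 + 1495}{4295 + g} = \frac{1858 + 1495}{4295 + \frac{1015}{3}} = \frac{3353}{\frac{13900}{3}} = 3353 \cdot \frac{3}{13900} = \frac{10059}{13900}$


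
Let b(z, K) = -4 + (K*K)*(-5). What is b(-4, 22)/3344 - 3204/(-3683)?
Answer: 223323/1539494 ≈ 0.14506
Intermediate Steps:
b(z, K) = -4 - 5*K² (b(z, K) = -4 + K²*(-5) = -4 - 5*K²)
b(-4, 22)/3344 - 3204/(-3683) = (-4 - 5*22²)/3344 - 3204/(-3683) = (-4 - 5*484)*(1/3344) - 3204*(-1/3683) = (-4 - 2420)*(1/3344) + 3204/3683 = -2424*1/3344 + 3204/3683 = -303/418 + 3204/3683 = 223323/1539494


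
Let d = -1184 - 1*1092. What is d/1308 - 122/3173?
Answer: -1845331/1037571 ≈ -1.7785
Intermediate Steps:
d = -2276 (d = -1184 - 1092 = -2276)
d/1308 - 122/3173 = -2276/1308 - 122/3173 = -2276*1/1308 - 122*1/3173 = -569/327 - 122/3173 = -1845331/1037571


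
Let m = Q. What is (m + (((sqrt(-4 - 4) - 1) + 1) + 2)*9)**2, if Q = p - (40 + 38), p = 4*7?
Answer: 376 - 1152*I*sqrt(2) ≈ 376.0 - 1629.2*I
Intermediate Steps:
p = 28
Q = -50 (Q = 28 - (40 + 38) = 28 - 1*78 = 28 - 78 = -50)
m = -50
(m + (((sqrt(-4 - 4) - 1) + 1) + 2)*9)**2 = (-50 + (((sqrt(-4 - 4) - 1) + 1) + 2)*9)**2 = (-50 + (((sqrt(-8) - 1) + 1) + 2)*9)**2 = (-50 + (((2*I*sqrt(2) - 1) + 1) + 2)*9)**2 = (-50 + (((-1 + 2*I*sqrt(2)) + 1) + 2)*9)**2 = (-50 + (2*I*sqrt(2) + 2)*9)**2 = (-50 + (2 + 2*I*sqrt(2))*9)**2 = (-50 + (18 + 18*I*sqrt(2)))**2 = (-32 + 18*I*sqrt(2))**2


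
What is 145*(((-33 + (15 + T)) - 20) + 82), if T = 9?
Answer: 7685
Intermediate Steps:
145*(((-33 + (15 + T)) - 20) + 82) = 145*(((-33 + (15 + 9)) - 20) + 82) = 145*(((-33 + 24) - 20) + 82) = 145*((-9 - 20) + 82) = 145*(-29 + 82) = 145*53 = 7685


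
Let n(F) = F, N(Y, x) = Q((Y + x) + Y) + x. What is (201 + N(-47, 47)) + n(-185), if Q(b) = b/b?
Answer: 64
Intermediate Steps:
Q(b) = 1
N(Y, x) = 1 + x
(201 + N(-47, 47)) + n(-185) = (201 + (1 + 47)) - 185 = (201 + 48) - 185 = 249 - 185 = 64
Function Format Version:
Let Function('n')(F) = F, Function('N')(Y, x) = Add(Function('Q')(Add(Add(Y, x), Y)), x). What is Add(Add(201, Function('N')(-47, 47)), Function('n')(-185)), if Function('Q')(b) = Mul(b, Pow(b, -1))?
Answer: 64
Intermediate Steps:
Function('Q')(b) = 1
Function('N')(Y, x) = Add(1, x)
Add(Add(201, Function('N')(-47, 47)), Function('n')(-185)) = Add(Add(201, Add(1, 47)), -185) = Add(Add(201, 48), -185) = Add(249, -185) = 64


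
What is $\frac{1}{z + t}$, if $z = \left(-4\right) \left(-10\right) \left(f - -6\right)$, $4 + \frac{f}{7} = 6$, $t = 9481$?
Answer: $\frac{1}{10281} \approx 9.7267 \cdot 10^{-5}$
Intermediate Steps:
$f = 14$ ($f = -28 + 7 \cdot 6 = -28 + 42 = 14$)
$z = 800$ ($z = \left(-4\right) \left(-10\right) \left(14 - -6\right) = 40 \left(14 + 6\right) = 40 \cdot 20 = 800$)
$\frac{1}{z + t} = \frac{1}{800 + 9481} = \frac{1}{10281}$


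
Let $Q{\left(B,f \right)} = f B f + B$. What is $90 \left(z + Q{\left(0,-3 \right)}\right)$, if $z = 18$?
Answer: $1620$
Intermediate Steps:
$Q{\left(B,f \right)} = B + B f^{2}$ ($Q{\left(B,f \right)} = B f f + B = B f^{2} + B = B + B f^{2}$)
$90 \left(z + Q{\left(0,-3 \right)}\right) = 90 \left(18 + 0 \left(1 + \left(-3\right)^{2}\right)\right) = 90 \left(18 + 0 \left(1 + 9\right)\right) = 90 \left(18 + 0 \cdot 10\right) = 90 \left(18 + 0\right) = 90 \cdot 18 = 1620$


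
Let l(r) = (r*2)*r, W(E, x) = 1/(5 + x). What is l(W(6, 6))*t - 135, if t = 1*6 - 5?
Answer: -16333/121 ≈ -134.98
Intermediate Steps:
t = 1 (t = 6 - 5 = 1)
l(r) = 2*r**2 (l(r) = (2*r)*r = 2*r**2)
l(W(6, 6))*t - 135 = (2*(1/(5 + 6))**2)*1 - 135 = (2*(1/11)**2)*1 - 135 = (2*(1/121))*1 - 135 = (2/121)*1 - 135 = 2/121 - 135 = -16333/121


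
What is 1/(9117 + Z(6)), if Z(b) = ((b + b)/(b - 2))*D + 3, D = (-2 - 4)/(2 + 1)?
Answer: 1/9114 ≈ 0.00010972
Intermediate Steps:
D = -2 (D = -6/3 = -6*⅓ = -2)
Z(b) = 3 - 4*b/(-2 + b) (Z(b) = ((b + b)/(b - 2))*(-2) + 3 = ((2*b)/(-2 + b))*(-2) + 3 = (2*b/(-2 + b))*(-2) + 3 = -4*b/(-2 + b) + 3 = 3 - 4*b/(-2 + b))
1/(9117 + Z(6)) = 1/(9117 + (-6 - 1*6)/(-2 + 6)) = 1/(9117 + (-6 - 6)/4) = 1/(9117 + (¼)*(-12)) = 1/(9117 - 3) = 1/9114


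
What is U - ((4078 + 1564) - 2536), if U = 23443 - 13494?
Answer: 6843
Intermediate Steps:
U = 9949
U - ((4078 + 1564) - 2536) = 9949 - ((4078 + 1564) - 2536) = 9949 - (5642 - 2536) = 9949 - 1*3106 = 9949 - 3106 = 6843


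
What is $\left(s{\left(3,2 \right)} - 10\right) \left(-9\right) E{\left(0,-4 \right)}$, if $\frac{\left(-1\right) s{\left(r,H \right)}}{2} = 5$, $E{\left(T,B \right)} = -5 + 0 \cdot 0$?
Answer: $-900$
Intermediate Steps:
$E{\left(T,B \right)} = -5$ ($E{\left(T,B \right)} = -5 + 0 = -5$)
$s{\left(r,H \right)} = -10$ ($s{\left(r,H \right)} = \left(-2\right) 5 = -10$)
$\left(s{\left(3,2 \right)} - 10\right) \left(-9\right) E{\left(0,-4 \right)} = \left(-10 - 10\right) \left(-9\right) \left(-5\right) = \left(-20\right) \left(-9\right) \left(-5\right) = 180 \left(-5\right) = -900$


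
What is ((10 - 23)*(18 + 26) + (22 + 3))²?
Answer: 299209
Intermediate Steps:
((10 - 23)*(18 + 26) + (22 + 3))² = (-13*44 + 25)² = (-572 + 25)² = (-547)² = 299209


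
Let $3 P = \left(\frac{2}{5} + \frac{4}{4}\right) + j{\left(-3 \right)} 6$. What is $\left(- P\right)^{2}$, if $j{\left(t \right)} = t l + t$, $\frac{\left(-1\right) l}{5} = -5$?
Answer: $\frac{5442889}{225} \approx 24191.0$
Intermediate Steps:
$l = 25$ ($l = \left(-5\right) \left(-5\right) = 25$)
$j{\left(t \right)} = 26 t$ ($j{\left(t \right)} = t 25 + t = 25 t + t = 26 t$)
$P = - \frac{2333}{15}$ ($P = \frac{\left(\frac{2}{5} + \frac{4}{4}\right) + 26 \left(-3\right) 6}{3} = \frac{\left(2 \cdot \frac{1}{5} + 4 \cdot \frac{1}{4}\right) - 468}{3} = \frac{\left(\frac{2}{5} + 1\right) - 468}{3} = \frac{\frac{7}{5} - 468}{3} = \frac{1}{3} \left(- \frac{2333}{5}\right) = - \frac{2333}{15} \approx -155.53$)
$\left(- P\right)^{2} = \left(\left(-1\right) \left(- \frac{2333}{15}\right)\right)^{2} = \left(\frac{2333}{15}\right)^{2} = \frac{5442889}{225}$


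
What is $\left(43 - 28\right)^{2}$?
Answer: $225$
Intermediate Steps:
$\left(43 - 28\right)^{2} = 15^{2} = 225$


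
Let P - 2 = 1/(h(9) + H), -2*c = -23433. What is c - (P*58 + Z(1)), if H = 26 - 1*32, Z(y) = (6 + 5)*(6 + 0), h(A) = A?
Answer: 69091/6 ≈ 11515.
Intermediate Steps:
c = 23433/2 (c = -½*(-23433) = 23433/2 ≈ 11717.)
Z(y) = 66 (Z(y) = 11*6 = 66)
H = -6 (H = 26 - 32 = -6)
P = 7/3 (P = 2 + 1/(9 - 6) = 2 + 1/3 = 2 + ⅓ = 7/3 ≈ 2.3333)
c - (P*58 + Z(1)) = 23433/2 - ((7/3)*58 + 66) = 23433/2 - (406/3 + 66) = 23433/2 - 1*604/3 = 23433/2 - 604/3 = 69091/6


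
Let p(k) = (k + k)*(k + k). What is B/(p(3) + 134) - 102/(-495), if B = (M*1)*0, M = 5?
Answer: 34/165 ≈ 0.20606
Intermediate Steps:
B = 0 (B = (5*1)*0 = 5*0 = 0)
p(k) = 4*k² (p(k) = (2*k)*(2*k) = 4*k²)
B/(p(3) + 134) - 102/(-495) = 0/(4*3² + 134) - 102/(-495) = 0/(4*9 + 134) - 102*(-1/495) = 0/(36 + 134) + 34/165 = 0/170 + 34/165 = 0*(1/170) + 34/165 = 0 + 34/165 = 34/165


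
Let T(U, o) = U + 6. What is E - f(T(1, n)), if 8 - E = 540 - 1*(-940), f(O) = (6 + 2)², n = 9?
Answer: -1536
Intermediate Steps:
T(U, o) = 6 + U
f(O) = 64 (f(O) = 8² = 64)
E = -1472 (E = 8 - (540 - 1*(-940)) = 8 - (540 + 940) = 8 - 1*1480 = 8 - 1480 = -1472)
E - f(T(1, n)) = -1472 - 1*64 = -1472 - 64 = -1536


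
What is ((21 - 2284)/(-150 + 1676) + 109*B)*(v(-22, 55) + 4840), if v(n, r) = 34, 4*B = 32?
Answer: 3237332733/763 ≈ 4.2429e+6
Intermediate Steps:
B = 8 (B = (¼)*32 = 8)
((21 - 2284)/(-150 + 1676) + 109*B)*(v(-22, 55) + 4840) = ((21 - 2284)/(-150 + 1676) + 109*8)*(34 + 4840) = (-2263/1526 + 872)*4874 = (1328409/1526)*4874 = 3237332733/763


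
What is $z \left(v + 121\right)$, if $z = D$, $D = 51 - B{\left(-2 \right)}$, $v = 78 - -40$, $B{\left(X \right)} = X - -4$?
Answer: $11711$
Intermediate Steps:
$B{\left(X \right)} = 4 + X$ ($B{\left(X \right)} = X + 4 = 4 + X$)
$v = 118$ ($v = 78 + 40 = 118$)
$D = 49$ ($D = 51 - \left(4 - 2\right) = 51 - 2 = 49$)
$z = 49$
$z \left(v + 121\right) = 49 \left(118 + 121\right) = 49 \cdot 239 = 11711$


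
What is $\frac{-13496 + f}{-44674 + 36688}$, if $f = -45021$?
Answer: $\frac{58517}{7986} \approx 7.3274$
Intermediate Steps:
$\frac{-13496 + f}{-44674 + 36688} = \frac{-13496 - 45021}{-44674 + 36688} = - \frac{58517}{-7986} = \left(-58517\right) \left(- \frac{1}{7986}\right) = \frac{58517}{7986}$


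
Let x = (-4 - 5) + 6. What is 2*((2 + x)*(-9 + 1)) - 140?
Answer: -124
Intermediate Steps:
x = -3 (x = -9 + 6 = -3)
2*((2 + x)*(-9 + 1)) - 140 = 2*((2 - 3)*(-9 + 1)) - 140 = 2*(-1*(-8)) - 140 = 2*8 - 140 = 16 - 140 = -124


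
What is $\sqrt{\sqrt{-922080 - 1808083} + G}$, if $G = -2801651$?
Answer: $\sqrt{-2801651 + i \sqrt{2730163}} \approx 0.494 + 1673.8 i$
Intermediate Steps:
$\sqrt{\sqrt{-922080 - 1808083} + G} = \sqrt{\sqrt{-922080 - 1808083} - 2801651} = \sqrt{\sqrt{-2730163} - 2801651} = \sqrt{i \sqrt{2730163} - 2801651} = \sqrt{-2801651 + i \sqrt{2730163}}$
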